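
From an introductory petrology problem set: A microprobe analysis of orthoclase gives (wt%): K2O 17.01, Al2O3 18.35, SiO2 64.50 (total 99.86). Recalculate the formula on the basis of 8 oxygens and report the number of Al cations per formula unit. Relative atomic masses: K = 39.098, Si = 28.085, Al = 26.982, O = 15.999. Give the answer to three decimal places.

1.004 Al apfu

K2O: 17.01/94.195 = 0.18058 mol → 0.36116 mol K, 0.18058 mol O.
Al2O3: 18.35/101.961 = 0.17997 mol → 0.35994 mol Al, 0.53991 mol O.
SiO2: 64.50/60.083 = 1.07351 mol → 1.07351 mol Si, 2.14702 mol O.
Total oxygen = 2.86751 mol. Normalization factor = 8/2.86751 = 2.78988.
Al per 8 O = 0.35994 × 2.78988 = 1.004.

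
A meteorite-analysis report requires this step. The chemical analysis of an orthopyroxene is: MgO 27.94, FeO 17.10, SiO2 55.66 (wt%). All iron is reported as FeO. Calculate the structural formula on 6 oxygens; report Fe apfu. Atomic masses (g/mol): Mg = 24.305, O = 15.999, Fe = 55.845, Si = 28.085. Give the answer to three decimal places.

0.513 Fe apfu

MgO (M=40.304): mol = 0.69323; Mg = 0.69323, O = 0.69323.
FeO (M=71.844): mol = 0.23802; Fe = 0.23802, O = 0.23802.
SiO2 (M=60.083): mol = 0.92639; Si = 0.92639, O = 1.85278.
ΣO = 2.78403; factor = 6/ΣO = 2.15515.
Fe apfu = 0.23802 × 2.15515 = 0.513.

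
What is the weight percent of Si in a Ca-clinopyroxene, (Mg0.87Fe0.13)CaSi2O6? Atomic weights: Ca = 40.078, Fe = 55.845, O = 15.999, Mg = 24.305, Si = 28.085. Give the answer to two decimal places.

Formula mass = 0.87*24.305 + 0.13*55.845 + 1*40.078 + 2*28.085 + 6*15.999 = 220.647 g/mol, of which 56.170 g is Si.
So Si makes up 56.170/220.647 = 0.2546 of the mass, i.e. 25.46%.

25.46 wt%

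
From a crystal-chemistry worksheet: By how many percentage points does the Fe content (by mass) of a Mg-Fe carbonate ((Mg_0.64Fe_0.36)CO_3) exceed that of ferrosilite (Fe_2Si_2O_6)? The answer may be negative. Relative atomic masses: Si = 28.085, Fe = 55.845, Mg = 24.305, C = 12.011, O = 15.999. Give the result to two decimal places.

M((Mg_0.64Fe_0.36)CO_3) = 95.667 g/mol, so wt% Fe = 20.104/95.667 × 100 = 21.01%.
M(Fe_2Si_2O_6) = 263.854 g/mol, so wt% Fe = 111.690/263.854 × 100 = 42.33%.
21.01 − 42.33 = -21.32 pp.

-21.32 percentage points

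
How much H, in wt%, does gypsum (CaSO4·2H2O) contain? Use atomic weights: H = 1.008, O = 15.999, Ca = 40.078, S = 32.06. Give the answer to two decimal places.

2.34 wt%

Molar mass of CaSO4·2H2O: 1*40.078 + 1*32.06 + 6*15.999 + 4*1.008 = 172.164 g/mol.
Mass of H per formula unit: 4 × 1.008 = 4.032 g.
Weight fraction H = 4.032 / 172.164 = 0.0234.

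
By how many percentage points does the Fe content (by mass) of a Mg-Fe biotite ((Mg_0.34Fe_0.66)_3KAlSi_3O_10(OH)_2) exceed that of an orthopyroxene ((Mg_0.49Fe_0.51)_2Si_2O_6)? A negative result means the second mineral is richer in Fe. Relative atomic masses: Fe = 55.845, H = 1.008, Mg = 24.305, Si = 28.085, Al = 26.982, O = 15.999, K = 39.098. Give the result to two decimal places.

M((Mg_0.34Fe_0.66)_3KAlSi_3O_10(OH)_2) = 479.703 g/mol, so wt% Fe = 110.573/479.703 × 100 = 23.05%.
M((Mg_0.49Fe_0.51)_2Si_2O_6) = 232.945 g/mol, so wt% Fe = 56.962/232.945 × 100 = 24.45%.
23.05 − 24.45 = -1.40 pp.

-1.40 percentage points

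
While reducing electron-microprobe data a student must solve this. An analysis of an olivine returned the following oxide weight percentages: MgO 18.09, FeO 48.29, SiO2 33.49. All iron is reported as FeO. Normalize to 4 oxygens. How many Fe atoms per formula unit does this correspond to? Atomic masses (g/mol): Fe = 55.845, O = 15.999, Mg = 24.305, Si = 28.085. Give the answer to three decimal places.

1.203 Fe apfu

MgO: 18.09/40.304 = 0.44884 mol → 0.44884 mol Mg, 0.44884 mol O.
FeO: 48.29/71.844 = 0.67215 mol → 0.67215 mol Fe, 0.67215 mol O.
SiO2: 33.49/60.083 = 0.55740 mol → 0.55740 mol Si, 1.11480 mol O.
Total oxygen = 2.23579 mol. Normalization factor = 4/2.23579 = 1.78908.
Fe per 4 O = 0.67215 × 1.78908 = 1.203.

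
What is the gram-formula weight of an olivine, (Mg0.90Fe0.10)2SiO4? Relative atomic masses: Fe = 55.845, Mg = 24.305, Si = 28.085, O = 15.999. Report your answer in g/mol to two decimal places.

147.00 g/mol

The formula mass is the sum 1.80*24.305 + 0.20*55.845 + 1*28.085 + 4*15.999.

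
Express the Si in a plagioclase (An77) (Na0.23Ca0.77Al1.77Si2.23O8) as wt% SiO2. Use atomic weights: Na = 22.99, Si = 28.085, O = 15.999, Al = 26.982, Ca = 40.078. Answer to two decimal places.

M(Na0.23Ca0.77Al1.77Si2.23O8) = 274.527 g/mol; M(SiO2) = 60.083 g/mol.
Moles SiO2 per formula unit = 2.23 Si ÷ 1 = 2.2300.
SiO2 fraction = (2.2300 × 60.083) / 274.527 = 133.985/274.527 = 0.4881.

48.81 wt%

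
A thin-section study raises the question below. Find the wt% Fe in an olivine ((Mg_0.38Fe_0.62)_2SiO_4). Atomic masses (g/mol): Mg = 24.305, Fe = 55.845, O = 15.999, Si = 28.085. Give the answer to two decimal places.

38.51 mass %

Formula mass = 0.76*24.305 + 1.24*55.845 + 1*28.085 + 4*15.999 = 179.801 g/mol, of which 69.248 g is Fe.
So Fe makes up 69.248/179.801 = 0.3851 of the mass, i.e. 38.51%.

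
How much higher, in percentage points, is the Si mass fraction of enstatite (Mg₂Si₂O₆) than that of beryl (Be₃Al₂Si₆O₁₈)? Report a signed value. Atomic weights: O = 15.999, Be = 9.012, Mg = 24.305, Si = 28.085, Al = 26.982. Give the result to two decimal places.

M(Mg₂Si₂O₆) = 200.774 g/mol, so wt% Si = 56.170/200.774 × 100 = 27.98%.
M(Be₃Al₂Si₆O₁₈) = 537.492 g/mol, so wt% Si = 168.510/537.492 × 100 = 31.35%.
27.98 − 31.35 = -3.37 pp.

-3.37 percentage points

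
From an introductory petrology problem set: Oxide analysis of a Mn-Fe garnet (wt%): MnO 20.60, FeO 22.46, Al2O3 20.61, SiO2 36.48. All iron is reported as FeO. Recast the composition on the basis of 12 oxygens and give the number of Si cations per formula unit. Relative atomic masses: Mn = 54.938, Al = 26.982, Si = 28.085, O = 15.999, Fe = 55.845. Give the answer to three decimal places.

MnO: 20.60/70.937 = 0.29040 mol → 0.29040 mol Mn, 0.29040 mol O.
FeO: 22.46/71.844 = 0.31262 mol → 0.31262 mol Fe, 0.31262 mol O.
Al2O3: 20.61/101.961 = 0.20214 mol → 0.40428 mol Al, 0.60642 mol O.
SiO2: 36.48/60.083 = 0.60716 mol → 0.60716 mol Si, 1.21432 mol O.
Total oxygen = 2.42376 mol. Normalization factor = 12/2.42376 = 4.95099.
Si per 12 O = 0.60716 × 4.95099 = 3.006.

3.006 Si apfu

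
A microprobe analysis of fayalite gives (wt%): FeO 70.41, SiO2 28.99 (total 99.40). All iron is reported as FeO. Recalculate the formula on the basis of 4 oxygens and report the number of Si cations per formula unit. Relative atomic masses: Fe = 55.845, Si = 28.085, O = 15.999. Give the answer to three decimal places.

FeO (M=71.844): mol = 0.98004; Fe = 0.98004, O = 0.98004.
SiO2 (M=60.083): mol = 0.48250; Si = 0.48250, O = 0.96500.
ΣO = 1.94504; factor = 4/ΣO = 2.05651.
Si apfu = 0.48250 × 2.05651 = 0.992.

0.992 Si apfu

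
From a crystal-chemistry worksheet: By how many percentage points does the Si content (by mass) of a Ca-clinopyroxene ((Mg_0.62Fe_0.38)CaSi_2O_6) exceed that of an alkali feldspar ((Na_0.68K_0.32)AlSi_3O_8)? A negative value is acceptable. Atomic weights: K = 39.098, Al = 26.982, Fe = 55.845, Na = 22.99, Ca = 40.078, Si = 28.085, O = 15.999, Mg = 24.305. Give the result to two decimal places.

M((Mg_0.62Fe_0.38)CaSi_2O_6) = 228.532 g/mol, so wt% Si = 56.170/228.532 × 100 = 24.58%.
M((Na_0.68K_0.32)AlSi_3O_8) = 267.374 g/mol, so wt% Si = 84.255/267.374 × 100 = 31.51%.
24.58 − 31.51 = -6.93 pp.

-6.93 percentage points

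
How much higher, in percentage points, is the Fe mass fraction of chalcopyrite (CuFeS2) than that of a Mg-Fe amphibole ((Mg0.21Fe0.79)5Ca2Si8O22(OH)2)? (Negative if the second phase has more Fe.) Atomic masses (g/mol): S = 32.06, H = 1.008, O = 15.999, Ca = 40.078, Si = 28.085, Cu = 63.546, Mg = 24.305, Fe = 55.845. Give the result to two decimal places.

M(CuFeS2) = 183.511 g/mol, so wt% Fe = 55.845/183.511 × 100 = 30.43%.
M((Mg0.21Fe0.79)5Ca2Si8O22(OH)2) = 936.936 g/mol, so wt% Fe = 220.588/936.936 × 100 = 23.54%.
30.43 − 23.54 = 6.89 pp.

6.89 percentage points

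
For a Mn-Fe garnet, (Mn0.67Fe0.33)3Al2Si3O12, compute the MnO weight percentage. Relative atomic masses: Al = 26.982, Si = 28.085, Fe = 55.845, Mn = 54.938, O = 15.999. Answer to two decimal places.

28.75 wt%

Formula mass = 495.919 g/mol.
2.01 Mn → 2.0100 mol MnO per formula unit; M(MnO) = 70.937, so MnO mass = 142.583 g.
142.583/495.919 × 100 = 28.75 wt%.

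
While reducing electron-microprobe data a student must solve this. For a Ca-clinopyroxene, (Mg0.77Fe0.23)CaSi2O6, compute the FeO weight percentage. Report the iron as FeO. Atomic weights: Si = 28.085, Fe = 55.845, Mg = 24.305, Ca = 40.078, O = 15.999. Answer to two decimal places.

7.38 wt%

M((Mg0.77Fe0.23)CaSi2O6) = 223.801 g/mol; M(FeO) = 71.844 g/mol.
Moles FeO per formula unit = 0.23 Fe ÷ 1 = 0.2300.
FeO fraction = (0.2300 × 71.844) / 223.801 = 16.524/223.801 = 0.0738.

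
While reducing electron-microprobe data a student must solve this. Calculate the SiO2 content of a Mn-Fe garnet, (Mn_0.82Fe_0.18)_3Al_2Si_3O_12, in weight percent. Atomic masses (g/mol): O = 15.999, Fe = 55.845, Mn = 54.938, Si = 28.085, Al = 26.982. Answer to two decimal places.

36.38 wt%

M((Mn_0.82Fe_0.18)_3Al_2Si_3O_12) = 495.511 g/mol; M(SiO2) = 60.083 g/mol.
Moles SiO2 per formula unit = 3 Si ÷ 1 = 3.0000.
SiO2 fraction = (3.0000 × 60.083) / 495.511 = 180.249/495.511 = 0.3638.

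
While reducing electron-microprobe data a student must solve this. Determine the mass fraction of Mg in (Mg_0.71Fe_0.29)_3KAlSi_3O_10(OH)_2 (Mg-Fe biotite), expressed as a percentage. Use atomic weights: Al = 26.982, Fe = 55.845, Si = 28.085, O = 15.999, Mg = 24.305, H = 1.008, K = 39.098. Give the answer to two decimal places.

11.64 mass %

Formula mass = 2.13·24.305 + 0.87·55.845 + 1·39.098 + 1·26.982 + 3·28.085 + 12·15.999 + 2·1.008 = 444.694 g/mol, of which 51.770 g is Mg.
So Mg makes up 51.770/444.694 = 0.1164 of the mass, i.e. 11.64%.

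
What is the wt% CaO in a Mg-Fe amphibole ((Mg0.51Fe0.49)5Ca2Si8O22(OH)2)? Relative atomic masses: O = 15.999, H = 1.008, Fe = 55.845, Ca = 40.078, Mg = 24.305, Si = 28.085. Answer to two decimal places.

M((Mg0.51Fe0.49)5Ca2Si8O22(OH)2) = 889.626 g/mol; M(CaO) = 56.077 g/mol.
Moles CaO per formula unit = 2 Ca ÷ 1 = 2.0000.
CaO fraction = (2.0000 × 56.077) / 889.626 = 112.154/889.626 = 0.1261.

12.61 wt%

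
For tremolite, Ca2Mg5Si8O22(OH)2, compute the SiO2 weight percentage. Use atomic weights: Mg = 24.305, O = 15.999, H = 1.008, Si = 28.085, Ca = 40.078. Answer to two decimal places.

59.17 wt%

Formula mass = 812.353 g/mol.
8 Si → 8.0000 mol SiO2 per formula unit; M(SiO2) = 60.083, so SiO2 mass = 480.664 g.
480.664/812.353 × 100 = 59.17 wt%.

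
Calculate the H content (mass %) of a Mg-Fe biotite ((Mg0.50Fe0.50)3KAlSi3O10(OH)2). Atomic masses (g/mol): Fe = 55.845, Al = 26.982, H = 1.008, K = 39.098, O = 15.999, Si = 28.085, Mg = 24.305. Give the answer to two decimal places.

Molar mass of (Mg0.50Fe0.50)3KAlSi3O10(OH)2: 1.50*24.305 + 1.50*55.845 + 1*39.098 + 1*26.982 + 3*28.085 + 12*15.999 + 2*1.008 = 464.564 g/mol.
Mass of H per formula unit: 2 × 1.008 = 2.016 g.
Weight fraction H = 2.016 / 464.564 = 0.0043.

0.43 mass %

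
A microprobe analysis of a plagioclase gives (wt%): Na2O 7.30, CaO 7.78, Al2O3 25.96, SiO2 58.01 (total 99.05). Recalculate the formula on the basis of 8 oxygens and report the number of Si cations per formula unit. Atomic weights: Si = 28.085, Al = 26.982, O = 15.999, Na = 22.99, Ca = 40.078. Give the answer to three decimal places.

Na2O: 7.30/61.979 = 0.11778 mol → 0.23556 mol Na, 0.11778 mol O.
CaO: 7.78/56.077 = 0.13874 mol → 0.13874 mol Ca, 0.13874 mol O.
Al2O3: 25.96/101.961 = 0.25461 mol → 0.50922 mol Al, 0.76383 mol O.
SiO2: 58.01/60.083 = 0.96550 mol → 0.96550 mol Si, 1.93100 mol O.
Total oxygen = 2.95135 mol. Normalization factor = 8/2.95135 = 2.71062.
Si per 8 O = 0.96550 × 2.71062 = 2.617.

2.617 Si apfu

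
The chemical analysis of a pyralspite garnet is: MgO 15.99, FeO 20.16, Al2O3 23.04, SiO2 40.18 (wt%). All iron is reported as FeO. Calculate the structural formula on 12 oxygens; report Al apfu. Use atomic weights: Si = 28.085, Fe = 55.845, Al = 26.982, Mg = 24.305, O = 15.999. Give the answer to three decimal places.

2.014 Al apfu

MgO (M=40.304): mol = 0.39673; Mg = 0.39673, O = 0.39673.
FeO (M=71.844): mol = 0.28061; Fe = 0.28061, O = 0.28061.
Al2O3 (M=101.961): mol = 0.22597; Al = 0.45194, O = 0.67791.
SiO2 (M=60.083): mol = 0.66874; Si = 0.66874, O = 1.33748.
ΣO = 2.69273; factor = 12/ΣO = 4.45644.
Al apfu = 0.45194 × 4.45644 = 2.014.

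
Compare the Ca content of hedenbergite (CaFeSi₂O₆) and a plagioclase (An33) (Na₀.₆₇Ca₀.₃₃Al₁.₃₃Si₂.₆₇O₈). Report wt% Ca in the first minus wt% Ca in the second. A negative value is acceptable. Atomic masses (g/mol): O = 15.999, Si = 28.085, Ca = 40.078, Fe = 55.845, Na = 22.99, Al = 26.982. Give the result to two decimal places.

11.21 percentage points

M(CaFeSi₂O₆) = 248.087 g/mol, so wt% Ca = 40.078/248.087 × 100 = 16.15%.
M(Na₀.₆₇Ca₀.₃₃Al₁.₃₃Si₂.₆₇O₈) = 267.494 g/mol, so wt% Ca = 13.226/267.494 × 100 = 4.94%.
16.15 − 4.94 = 11.21 pp.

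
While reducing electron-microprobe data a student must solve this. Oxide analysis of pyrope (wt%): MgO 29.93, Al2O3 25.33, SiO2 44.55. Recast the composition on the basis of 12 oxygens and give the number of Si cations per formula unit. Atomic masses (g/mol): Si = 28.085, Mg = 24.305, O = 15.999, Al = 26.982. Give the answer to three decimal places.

2.995 Si apfu

29.93 wt% MgO ÷ 40.304 g/mol = 0.74261 mol, giving 0.74261 Mg and 0.74261 O.
25.33 wt% Al2O3 ÷ 101.961 g/mol = 0.24843 mol, giving 0.49686 Al and 0.74529 O.
44.55 wt% SiO2 ÷ 60.083 g/mol = 0.74147 mol, giving 0.74147 Si and 1.48294 O.
Oxygen sums to 2.97084; scaling by 12/2.97084 = 4.03926 puts the formula on 12 O.
Si: 0.74147 × 4.03926 = 2.995 atoms per formula unit.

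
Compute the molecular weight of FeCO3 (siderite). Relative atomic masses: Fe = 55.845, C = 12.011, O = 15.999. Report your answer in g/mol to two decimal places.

115.85 g/mol

Fe: 1 × 55.845 = 55.8450
C: 1 × 12.011 = 12.0110
O: 3 × 15.999 = 47.9970
Summing the contributions gives the formula mass.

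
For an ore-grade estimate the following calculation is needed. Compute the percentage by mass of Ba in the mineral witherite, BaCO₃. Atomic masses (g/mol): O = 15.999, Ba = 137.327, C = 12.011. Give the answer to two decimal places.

69.59 wt%

Molar mass of BaCO₃: 1×137.327 + 1×12.011 + 3×15.999 = 197.335 g/mol.
Mass of Ba per formula unit: 1 × 137.327 = 137.327 g.
Weight fraction Ba = 137.327 / 197.335 = 0.6959.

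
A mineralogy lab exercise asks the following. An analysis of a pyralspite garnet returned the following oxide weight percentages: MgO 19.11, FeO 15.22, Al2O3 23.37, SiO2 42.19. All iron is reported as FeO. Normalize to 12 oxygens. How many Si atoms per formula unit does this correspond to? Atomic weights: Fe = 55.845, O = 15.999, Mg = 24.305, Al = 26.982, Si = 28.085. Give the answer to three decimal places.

19.11 wt% MgO ÷ 40.304 g/mol = 0.47415 mol, giving 0.47415 Mg and 0.47415 O.
15.22 wt% FeO ÷ 71.844 g/mol = 0.21185 mol, giving 0.21185 Fe and 0.21185 O.
23.37 wt% Al2O3 ÷ 101.961 g/mol = 0.22921 mol, giving 0.45842 Al and 0.68763 O.
42.19 wt% SiO2 ÷ 60.083 g/mol = 0.70220 mol, giving 0.70220 Si and 1.40440 O.
Oxygen sums to 2.77803; scaling by 12/2.77803 = 4.31961 puts the formula on 12 O.
Si: 0.70220 × 4.31961 = 3.033 atoms per formula unit.

3.033 Si apfu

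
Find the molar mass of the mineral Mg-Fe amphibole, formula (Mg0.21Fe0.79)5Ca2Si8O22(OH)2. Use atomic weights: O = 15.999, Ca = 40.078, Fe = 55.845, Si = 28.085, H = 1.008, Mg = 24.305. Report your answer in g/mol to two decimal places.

936.94 g/mol

M = 1.05·24.305 + 3.95·55.845 + 2·40.078 + 8·28.085 + 24·15.999 + 2·1.008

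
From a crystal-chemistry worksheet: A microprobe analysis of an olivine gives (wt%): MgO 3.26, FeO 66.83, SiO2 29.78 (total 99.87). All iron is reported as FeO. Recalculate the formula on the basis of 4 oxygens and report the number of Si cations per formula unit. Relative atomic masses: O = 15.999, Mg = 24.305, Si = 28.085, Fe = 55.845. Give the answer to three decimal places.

MgO (M=40.304): mol = 0.08089; Mg = 0.08089, O = 0.08089.
FeO (M=71.844): mol = 0.93021; Fe = 0.93021, O = 0.93021.
SiO2 (M=60.083): mol = 0.49565; Si = 0.49565, O = 0.99130.
ΣO = 2.00240; factor = 4/ΣO = 1.99760.
Si apfu = 0.49565 × 1.99760 = 0.990.

0.990 Si apfu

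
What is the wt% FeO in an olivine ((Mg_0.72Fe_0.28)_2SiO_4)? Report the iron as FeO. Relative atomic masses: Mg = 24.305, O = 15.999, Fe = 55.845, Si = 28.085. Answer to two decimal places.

25.41 wt%

Molar mass of (Mg_0.72Fe_0.28)_2SiO_4 = 1.44*24.305 + 0.56*55.845 + 1*28.085 + 4*15.999 = 158.353 g/mol.
Each formula unit contains 0.56 Fe, equivalent to 0.56/1 = 0.5600 mol FeO.
M(FeO) = 1×55.845 + 1×15.999 = 71.844 g/mol.
Mass of FeO per formula unit = 0.5600 × 71.844 = 40.233 g.
FeO wt% = 40.233 / 158.353 × 100 = 25.41%.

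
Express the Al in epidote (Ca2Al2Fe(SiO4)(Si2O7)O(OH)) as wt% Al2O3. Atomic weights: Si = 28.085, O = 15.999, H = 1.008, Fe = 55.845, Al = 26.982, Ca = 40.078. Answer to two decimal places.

21.10 wt%

Molar mass of Ca2Al2Fe(SiO4)(Si2O7)O(OH) = 2*40.078 + 2*26.982 + 1*55.845 + 3*28.085 + 13*15.999 + 1*1.008 = 483.215 g/mol.
Each formula unit contains 2 Al, equivalent to 2/2 = 1.0000 mol Al2O3.
M(Al2O3) = 2×26.982 + 3×15.999 = 101.961 g/mol.
Mass of Al2O3 per formula unit = 1.0000 × 101.961 = 101.961 g.
Al2O3 wt% = 101.961 / 483.215 × 100 = 21.10%.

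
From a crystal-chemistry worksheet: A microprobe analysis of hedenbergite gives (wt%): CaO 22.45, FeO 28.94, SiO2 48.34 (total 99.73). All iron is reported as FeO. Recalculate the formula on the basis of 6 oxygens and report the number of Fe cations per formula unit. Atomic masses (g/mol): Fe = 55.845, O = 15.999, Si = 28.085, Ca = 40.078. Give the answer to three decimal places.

1.002 Fe apfu

CaO: 22.45/56.077 = 0.40034 mol → 0.40034 mol Ca, 0.40034 mol O.
FeO: 28.94/71.844 = 0.40282 mol → 0.40282 mol Fe, 0.40282 mol O.
SiO2: 48.34/60.083 = 0.80455 mol → 0.80455 mol Si, 1.60910 mol O.
Total oxygen = 2.41226 mol. Normalization factor = 6/2.41226 = 2.48729.
Fe per 6 O = 0.40282 × 2.48729 = 1.002.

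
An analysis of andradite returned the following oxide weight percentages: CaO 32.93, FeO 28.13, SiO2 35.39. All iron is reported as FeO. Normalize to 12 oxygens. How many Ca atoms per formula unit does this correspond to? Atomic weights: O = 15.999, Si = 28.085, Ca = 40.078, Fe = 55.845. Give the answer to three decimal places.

3.267 Ca apfu

CaO: 32.93/56.077 = 0.58723 mol → 0.58723 mol Ca, 0.58723 mol O.
FeO: 28.13/71.844 = 0.39154 mol → 0.39154 mol Fe, 0.39154 mol O.
SiO2: 35.39/60.083 = 0.58902 mol → 0.58902 mol Si, 1.17804 mol O.
Total oxygen = 2.15681 mol. Normalization factor = 12/2.15681 = 5.56377.
Ca per 12 O = 0.58723 × 5.56377 = 3.267.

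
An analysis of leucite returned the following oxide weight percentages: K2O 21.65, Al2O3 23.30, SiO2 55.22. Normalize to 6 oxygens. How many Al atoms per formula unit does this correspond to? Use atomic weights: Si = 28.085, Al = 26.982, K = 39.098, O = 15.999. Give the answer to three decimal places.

K2O (M=94.195): mol = 0.22984; K = 0.45968, O = 0.22984.
Al2O3 (M=101.961): mol = 0.22852; Al = 0.45704, O = 0.68556.
SiO2 (M=60.083): mol = 0.91906; Si = 0.91906, O = 1.83812.
ΣO = 2.75352; factor = 6/ΣO = 2.17903.
Al apfu = 0.45704 × 2.17903 = 0.996.

0.996 Al apfu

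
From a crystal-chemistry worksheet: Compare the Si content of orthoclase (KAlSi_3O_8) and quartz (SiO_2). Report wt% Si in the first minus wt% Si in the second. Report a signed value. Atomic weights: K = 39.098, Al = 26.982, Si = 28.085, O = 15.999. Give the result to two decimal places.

First mineral: 84.255 g Si in 278.327 g formula = 30.27 wt% Si.
Second mineral: 28.085 g Si in 60.083 g formula = 46.74 wt% Si.
30.27% − 46.74% gives a difference of -16.47 percentage points.

-16.47 percentage points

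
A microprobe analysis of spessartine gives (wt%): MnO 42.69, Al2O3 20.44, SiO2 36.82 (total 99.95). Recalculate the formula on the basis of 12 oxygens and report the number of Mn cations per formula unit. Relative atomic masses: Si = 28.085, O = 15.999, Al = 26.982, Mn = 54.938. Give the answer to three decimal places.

MnO (M=70.937): mol = 0.60180; Mn = 0.60180, O = 0.60180.
Al2O3 (M=101.961): mol = 0.20047; Al = 0.40094, O = 0.60141.
SiO2 (M=60.083): mol = 0.61282; Si = 0.61282, O = 1.22564.
ΣO = 2.42885; factor = 12/ΣO = 4.94061.
Mn apfu = 0.60180 × 4.94061 = 2.973.

2.973 Mn apfu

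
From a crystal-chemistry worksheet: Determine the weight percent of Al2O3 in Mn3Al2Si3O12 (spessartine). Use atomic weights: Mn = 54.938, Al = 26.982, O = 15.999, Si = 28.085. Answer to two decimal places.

20.60 wt%

Molar mass of Mn3Al2Si3O12 = 3*54.938 + 2*26.982 + 3*28.085 + 12*15.999 = 495.021 g/mol.
Each formula unit contains 2 Al, equivalent to 2/2 = 1.0000 mol Al2O3.
M(Al2O3) = 2×26.982 + 3×15.999 = 101.961 g/mol.
Mass of Al2O3 per formula unit = 1.0000 × 101.961 = 101.961 g.
Al2O3 wt% = 101.961 / 495.021 × 100 = 20.60%.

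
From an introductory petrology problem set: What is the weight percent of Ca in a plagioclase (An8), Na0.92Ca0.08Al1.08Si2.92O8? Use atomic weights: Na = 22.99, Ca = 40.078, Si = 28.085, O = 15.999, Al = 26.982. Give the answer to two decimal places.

1.22 mass %

M(Na0.92Ca0.08Al1.08Si2.92O8) = 263.498 g/mol.
Ca contributes 0.08 × 40.078 = 3.206 g per mole.
3.206/263.498 = 0.0122 → 1.22%.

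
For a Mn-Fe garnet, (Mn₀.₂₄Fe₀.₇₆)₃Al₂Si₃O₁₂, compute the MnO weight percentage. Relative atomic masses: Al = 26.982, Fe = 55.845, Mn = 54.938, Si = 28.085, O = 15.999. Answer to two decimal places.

10.27 wt%

Molar mass of (Mn₀.₂₄Fe₀.₇₆)₃Al₂Si₃O₁₂ = 0.72·54.938 + 2.28·55.845 + 2·26.982 + 3·28.085 + 12·15.999 = 497.089 g/mol.
Each formula unit contains 0.72 Mn, equivalent to 0.72/1 = 0.7200 mol MnO.
M(MnO) = 1×54.938 + 1×15.999 = 70.937 g/mol.
Mass of MnO per formula unit = 0.7200 × 70.937 = 51.075 g.
MnO wt% = 51.075 / 497.089 × 100 = 10.27%.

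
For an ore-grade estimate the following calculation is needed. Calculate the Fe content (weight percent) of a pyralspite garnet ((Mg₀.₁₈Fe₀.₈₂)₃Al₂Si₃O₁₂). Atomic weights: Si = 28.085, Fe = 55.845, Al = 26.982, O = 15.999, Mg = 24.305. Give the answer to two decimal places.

28.58 weight percent

Molar mass of (Mg₀.₁₈Fe₀.₈₂)₃Al₂Si₃O₁₂: 0.54×24.305 + 2.46×55.845 + 2×26.982 + 3×28.085 + 12×15.999 = 480.710 g/mol.
Mass of Fe per formula unit: 2.46 × 55.845 = 137.379 g.
Weight fraction Fe = 137.379 / 480.710 = 0.2858.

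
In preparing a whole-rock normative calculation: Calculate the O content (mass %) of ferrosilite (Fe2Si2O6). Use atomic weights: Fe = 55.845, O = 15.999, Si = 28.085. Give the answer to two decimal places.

36.38 mass %

Molar mass of Fe2Si2O6: 2*55.845 + 2*28.085 + 6*15.999 = 263.854 g/mol.
Mass of O per formula unit: 6 × 15.999 = 95.994 g.
Weight fraction O = 95.994 / 263.854 = 0.3638.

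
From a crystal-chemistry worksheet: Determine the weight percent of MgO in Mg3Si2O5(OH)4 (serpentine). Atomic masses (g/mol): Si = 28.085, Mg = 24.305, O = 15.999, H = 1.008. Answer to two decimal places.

43.63 wt%

Molar mass of Mg3Si2O5(OH)4 = 3×24.305 + 2×28.085 + 9×15.999 + 4×1.008 = 277.108 g/mol.
Each formula unit contains 3 Mg, equivalent to 3/1 = 3.0000 mol MgO.
M(MgO) = 1×24.305 + 1×15.999 = 40.304 g/mol.
Mass of MgO per formula unit = 3.0000 × 40.304 = 120.912 g.
MgO wt% = 120.912 / 277.108 × 100 = 43.63%.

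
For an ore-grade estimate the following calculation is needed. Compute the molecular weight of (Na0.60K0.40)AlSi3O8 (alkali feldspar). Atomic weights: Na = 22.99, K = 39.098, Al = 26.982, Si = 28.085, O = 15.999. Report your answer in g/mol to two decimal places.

Na: 0.60 × 22.99 = 13.7940
K: 0.40 × 39.098 = 15.6392
Al: 1 × 26.982 = 26.9820
Si: 3 × 28.085 = 84.2550
O: 8 × 15.999 = 127.9920
Summing the contributions gives the formula mass.

268.66 g/mol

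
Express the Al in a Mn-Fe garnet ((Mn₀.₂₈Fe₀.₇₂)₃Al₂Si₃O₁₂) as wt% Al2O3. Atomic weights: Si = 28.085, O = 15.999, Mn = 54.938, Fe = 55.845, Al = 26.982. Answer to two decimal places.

M((Mn₀.₂₈Fe₀.₇₂)₃Al₂Si₃O₁₂) = 496.980 g/mol; M(Al2O3) = 101.961 g/mol.
Moles Al2O3 per formula unit = 2 Al ÷ 2 = 1.0000.
Al2O3 fraction = (1.0000 × 101.961) / 496.980 = 101.961/496.980 = 0.2052.

20.52 wt%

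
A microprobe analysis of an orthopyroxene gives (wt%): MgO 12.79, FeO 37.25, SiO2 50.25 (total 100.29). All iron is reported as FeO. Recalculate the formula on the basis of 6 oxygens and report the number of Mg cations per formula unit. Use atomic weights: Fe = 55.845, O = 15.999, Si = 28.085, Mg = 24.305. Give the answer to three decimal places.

0.759 Mg apfu

12.79 wt% MgO ÷ 40.304 g/mol = 0.31734 mol, giving 0.31734 Mg and 0.31734 O.
37.25 wt% FeO ÷ 71.844 g/mol = 0.51848 mol, giving 0.51848 Fe and 0.51848 O.
50.25 wt% SiO2 ÷ 60.083 g/mol = 0.83634 mol, giving 0.83634 Si and 1.67268 O.
Oxygen sums to 2.50850; scaling by 6/2.50850 = 2.39187 puts the formula on 6 O.
Mg: 0.31734 × 2.39187 = 0.759 atoms per formula unit.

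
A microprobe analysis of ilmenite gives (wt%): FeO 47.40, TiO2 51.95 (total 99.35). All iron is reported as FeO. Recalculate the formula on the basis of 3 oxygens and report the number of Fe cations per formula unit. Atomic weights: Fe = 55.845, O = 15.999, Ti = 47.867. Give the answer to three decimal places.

47.40 wt% FeO ÷ 71.844 g/mol = 0.65976 mol, giving 0.65976 Fe and 0.65976 O.
51.95 wt% TiO2 ÷ 79.865 g/mol = 0.65047 mol, giving 0.65047 Ti and 1.30094 O.
Oxygen sums to 1.96070; scaling by 3/1.96070 = 1.53007 puts the formula on 3 O.
Fe: 0.65976 × 1.53007 = 1.009 atoms per formula unit.

1.009 Fe apfu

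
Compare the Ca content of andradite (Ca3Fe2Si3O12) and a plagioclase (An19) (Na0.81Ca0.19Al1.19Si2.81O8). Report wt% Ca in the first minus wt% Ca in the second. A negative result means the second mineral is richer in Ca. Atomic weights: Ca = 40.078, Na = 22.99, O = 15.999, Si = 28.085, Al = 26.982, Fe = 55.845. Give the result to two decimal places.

20.79 percentage points

Ca in Ca3Fe2Si3O12: molar mass 508.167 g/mol; 3×40.078 = 120.234 g → 23.66 wt%.
Ca in Na0.81Ca0.19Al1.19Si2.81O8: molar mass 265.256 g/mol; 0.19×40.078 = 7.615 g → 2.87 wt%.
Difference = 23.66 − 2.87 = 20.79 percentage points.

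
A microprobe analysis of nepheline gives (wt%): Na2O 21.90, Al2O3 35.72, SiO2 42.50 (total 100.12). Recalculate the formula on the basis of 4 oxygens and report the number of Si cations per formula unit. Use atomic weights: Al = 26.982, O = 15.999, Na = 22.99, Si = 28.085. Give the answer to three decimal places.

21.90 wt% Na2O ÷ 61.979 g/mol = 0.35335 mol, giving 0.70670 Na and 0.35335 O.
35.72 wt% Al2O3 ÷ 101.961 g/mol = 0.35033 mol, giving 0.70066 Al and 1.05099 O.
42.50 wt% SiO2 ÷ 60.083 g/mol = 0.70735 mol, giving 0.70735 Si and 1.41470 O.
Oxygen sums to 2.81904; scaling by 4/2.81904 = 1.41892 puts the formula on 4 O.
Si: 0.70735 × 1.41892 = 1.004 atoms per formula unit.

1.004 Si apfu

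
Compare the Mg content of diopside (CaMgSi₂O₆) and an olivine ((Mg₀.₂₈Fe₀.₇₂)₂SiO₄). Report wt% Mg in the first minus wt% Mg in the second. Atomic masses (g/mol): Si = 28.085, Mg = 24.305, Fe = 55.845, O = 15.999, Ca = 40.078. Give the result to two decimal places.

3.91 percentage points

First mineral: 24.305 g Mg in 216.547 g formula = 11.22 wt% Mg.
Second mineral: 13.611 g Mg in 186.109 g formula = 7.31 wt% Mg.
11.22% − 7.31% gives a difference of 3.91 percentage points.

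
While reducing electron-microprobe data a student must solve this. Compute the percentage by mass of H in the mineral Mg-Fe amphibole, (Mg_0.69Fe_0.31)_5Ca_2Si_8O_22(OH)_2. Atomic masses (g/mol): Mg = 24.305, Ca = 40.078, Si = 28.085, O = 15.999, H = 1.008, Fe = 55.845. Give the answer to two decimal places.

0.23 mass %

Molar mass of (Mg_0.69Fe_0.31)_5Ca_2Si_8O_22(OH)_2: 3.45×24.305 + 1.55×55.845 + 2×40.078 + 8×28.085 + 24×15.999 + 2×1.008 = 861.240 g/mol.
Mass of H per formula unit: 2 × 1.008 = 2.016 g.
Weight fraction H = 2.016 / 861.240 = 0.0023.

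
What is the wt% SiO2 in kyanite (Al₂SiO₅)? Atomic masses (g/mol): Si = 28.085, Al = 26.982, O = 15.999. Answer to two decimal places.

37.08 wt%

M(Al₂SiO₅) = 162.044 g/mol; M(SiO2) = 60.083 g/mol.
Moles SiO2 per formula unit = 1 Si ÷ 1 = 1.0000.
SiO2 fraction = (1.0000 × 60.083) / 162.044 = 60.083/162.044 = 0.3708.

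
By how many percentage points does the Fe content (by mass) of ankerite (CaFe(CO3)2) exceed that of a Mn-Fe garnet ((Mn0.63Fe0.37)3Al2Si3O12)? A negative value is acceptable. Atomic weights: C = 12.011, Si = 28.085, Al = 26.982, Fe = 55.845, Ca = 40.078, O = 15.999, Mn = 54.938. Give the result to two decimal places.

13.36 percentage points

First mineral: 55.845 g Fe in 215.939 g formula = 25.86 wt% Fe.
Second mineral: 61.988 g Fe in 496.028 g formula = 12.50 wt% Fe.
25.86% − 12.50% gives a difference of 13.36 percentage points.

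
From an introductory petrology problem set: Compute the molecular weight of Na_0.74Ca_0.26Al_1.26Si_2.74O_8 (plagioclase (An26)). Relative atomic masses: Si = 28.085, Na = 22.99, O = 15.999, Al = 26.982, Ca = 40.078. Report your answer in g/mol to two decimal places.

M = 0.74·22.99 + 0.26·40.078 + 1.26·26.982 + 2.74·28.085 + 8·15.999

266.38 g/mol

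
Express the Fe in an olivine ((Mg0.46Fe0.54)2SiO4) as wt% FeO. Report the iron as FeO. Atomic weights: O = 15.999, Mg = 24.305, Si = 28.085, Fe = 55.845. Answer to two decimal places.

Formula mass = 174.754 g/mol.
1.08 Fe → 1.0800 mol FeO per formula unit; M(FeO) = 71.844, so FeO mass = 77.592 g.
77.592/174.754 × 100 = 44.40 wt%.

44.40 wt%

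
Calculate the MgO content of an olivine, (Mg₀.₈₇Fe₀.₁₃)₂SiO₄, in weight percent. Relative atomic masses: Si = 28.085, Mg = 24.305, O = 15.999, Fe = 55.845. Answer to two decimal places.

Molar mass of (Mg₀.₈₇Fe₀.₁₃)₂SiO₄ = 1.74·24.305 + 0.26·55.845 + 1·28.085 + 4·15.999 = 148.891 g/mol.
Each formula unit contains 1.74 Mg, equivalent to 1.74/1 = 1.7400 mol MgO.
M(MgO) = 1×24.305 + 1×15.999 = 40.304 g/mol.
Mass of MgO per formula unit = 1.7400 × 40.304 = 70.129 g.
MgO wt% = 70.129 / 148.891 × 100 = 47.10%.

47.10 wt%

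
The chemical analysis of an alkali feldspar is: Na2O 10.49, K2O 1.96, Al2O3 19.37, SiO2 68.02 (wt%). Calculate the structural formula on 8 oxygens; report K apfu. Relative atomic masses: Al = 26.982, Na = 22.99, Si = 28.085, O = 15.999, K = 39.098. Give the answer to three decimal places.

0.110 K apfu

10.49 wt% Na2O ÷ 61.979 g/mol = 0.16925 mol, giving 0.33850 Na and 0.16925 O.
1.96 wt% K2O ÷ 94.195 g/mol = 0.02081 mol, giving 0.04162 K and 0.02081 O.
19.37 wt% Al2O3 ÷ 101.961 g/mol = 0.18997 mol, giving 0.37994 Al and 0.56991 O.
68.02 wt% SiO2 ÷ 60.083 g/mol = 1.13210 mol, giving 1.13210 Si and 2.26420 O.
Oxygen sums to 3.02417; scaling by 8/3.02417 = 2.64535 puts the formula on 8 O.
K: 0.04162 × 2.64535 = 0.110 atoms per formula unit.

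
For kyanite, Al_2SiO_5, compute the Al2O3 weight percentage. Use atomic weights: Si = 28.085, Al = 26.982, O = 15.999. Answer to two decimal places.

62.92 wt%

M(Al_2SiO_5) = 162.044 g/mol; M(Al2O3) = 101.961 g/mol.
Moles Al2O3 per formula unit = 2 Al ÷ 2 = 1.0000.
Al2O3 fraction = (1.0000 × 101.961) / 162.044 = 101.961/162.044 = 0.6292.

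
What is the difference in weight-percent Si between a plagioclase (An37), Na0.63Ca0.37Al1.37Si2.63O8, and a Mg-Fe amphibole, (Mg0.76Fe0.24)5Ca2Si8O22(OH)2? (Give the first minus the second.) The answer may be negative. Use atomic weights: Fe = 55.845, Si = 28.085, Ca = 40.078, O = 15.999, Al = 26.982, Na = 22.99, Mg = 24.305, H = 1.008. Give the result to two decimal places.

Si in Na0.63Ca0.37Al1.37Si2.63O8: molar mass 268.133 g/mol; 2.63×28.085 = 73.864 g → 27.55 wt%.
Si in (Mg0.76Fe0.24)5Ca2Si8O22(OH)2: molar mass 850.201 g/mol; 8×28.085 = 224.680 g → 26.43 wt%.
Difference = 27.55 − 26.43 = 1.12 percentage points.

1.12 percentage points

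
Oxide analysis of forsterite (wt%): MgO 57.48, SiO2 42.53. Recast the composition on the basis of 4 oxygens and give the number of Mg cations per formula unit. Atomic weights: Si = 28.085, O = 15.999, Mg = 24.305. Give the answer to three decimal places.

MgO: 57.48/40.304 = 1.42616 mol → 1.42616 mol Mg, 1.42616 mol O.
SiO2: 42.53/60.083 = 0.70785 mol → 0.70785 mol Si, 1.41570 mol O.
Total oxygen = 2.84186 mol. Normalization factor = 4/2.84186 = 1.40753.
Mg per 4 O = 1.42616 × 1.40753 = 2.007.

2.007 Mg apfu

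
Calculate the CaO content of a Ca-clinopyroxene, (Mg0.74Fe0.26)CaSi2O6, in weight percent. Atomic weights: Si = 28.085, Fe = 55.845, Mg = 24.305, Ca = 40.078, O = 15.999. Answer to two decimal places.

24.95 wt%

M((Mg0.74Fe0.26)CaSi2O6) = 224.747 g/mol; M(CaO) = 56.077 g/mol.
Moles CaO per formula unit = 1 Ca ÷ 1 = 1.0000.
CaO fraction = (1.0000 × 56.077) / 224.747 = 56.077/224.747 = 0.2495.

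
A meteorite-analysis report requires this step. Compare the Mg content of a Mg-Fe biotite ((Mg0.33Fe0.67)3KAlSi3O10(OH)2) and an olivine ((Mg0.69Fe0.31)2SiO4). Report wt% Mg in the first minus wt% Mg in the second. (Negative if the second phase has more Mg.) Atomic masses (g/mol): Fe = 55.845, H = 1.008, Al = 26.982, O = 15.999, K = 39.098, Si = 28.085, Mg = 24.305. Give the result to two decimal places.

-15.92 percentage points

First mineral: 24.062 g Mg in 480.649 g formula = 5.01 wt% Mg.
Second mineral: 33.541 g Mg in 160.246 g formula = 20.93 wt% Mg.
5.01% − 20.93% gives a difference of -15.92 percentage points.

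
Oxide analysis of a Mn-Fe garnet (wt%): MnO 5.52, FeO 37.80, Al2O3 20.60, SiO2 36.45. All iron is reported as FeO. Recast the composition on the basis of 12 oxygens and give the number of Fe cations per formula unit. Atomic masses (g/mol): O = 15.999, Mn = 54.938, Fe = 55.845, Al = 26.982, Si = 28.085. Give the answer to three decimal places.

2.605 Fe apfu

5.52 wt% MnO ÷ 70.937 g/mol = 0.07782 mol, giving 0.07782 Mn and 0.07782 O.
37.80 wt% FeO ÷ 71.844 g/mol = 0.52614 mol, giving 0.52614 Fe and 0.52614 O.
20.60 wt% Al2O3 ÷ 101.961 g/mol = 0.20204 mol, giving 0.40408 Al and 0.60612 O.
36.45 wt% SiO2 ÷ 60.083 g/mol = 0.60666 mol, giving 0.60666 Si and 1.21332 O.
Oxygen sums to 2.42340; scaling by 12/2.42340 = 4.95172 puts the formula on 12 O.
Fe: 0.52614 × 4.95172 = 2.605 atoms per formula unit.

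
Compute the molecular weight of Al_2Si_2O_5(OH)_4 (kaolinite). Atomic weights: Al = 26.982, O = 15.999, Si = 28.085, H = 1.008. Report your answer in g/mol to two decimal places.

Al: 2 × 26.982 = 53.9640
Si: 2 × 28.085 = 56.1700
O: 9 × 15.999 = 143.9910
H: 4 × 1.008 = 4.0320
Summing the contributions gives the formula mass.

258.16 g/mol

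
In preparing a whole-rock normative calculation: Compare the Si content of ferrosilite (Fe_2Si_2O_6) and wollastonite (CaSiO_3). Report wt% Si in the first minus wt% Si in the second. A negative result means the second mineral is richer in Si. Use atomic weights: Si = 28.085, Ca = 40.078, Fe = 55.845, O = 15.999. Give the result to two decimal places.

First mineral: 56.170 g Si in 263.854 g formula = 21.29 wt% Si.
Second mineral: 28.085 g Si in 116.160 g formula = 24.18 wt% Si.
21.29% − 24.18% gives a difference of -2.89 percentage points.

-2.89 percentage points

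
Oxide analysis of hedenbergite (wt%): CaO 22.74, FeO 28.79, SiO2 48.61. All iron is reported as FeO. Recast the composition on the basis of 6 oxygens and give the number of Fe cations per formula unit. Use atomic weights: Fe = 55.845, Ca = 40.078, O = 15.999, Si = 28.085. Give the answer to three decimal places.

0.992 Fe apfu

CaO (M=56.077): mol = 0.40551; Ca = 0.40551, O = 0.40551.
FeO (M=71.844): mol = 0.40073; Fe = 0.40073, O = 0.40073.
SiO2 (M=60.083): mol = 0.80905; Si = 0.80905, O = 1.61810.
ΣO = 2.42434; factor = 6/ΣO = 2.47490.
Fe apfu = 0.40073 × 2.47490 = 0.992.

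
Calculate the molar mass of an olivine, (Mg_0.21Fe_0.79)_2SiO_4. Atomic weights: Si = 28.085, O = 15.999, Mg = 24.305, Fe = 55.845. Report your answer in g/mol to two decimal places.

190.52 g/mol

The formula mass is the sum 0.42(24.305) + 1.58(55.845) + 1(28.085) + 4(15.999).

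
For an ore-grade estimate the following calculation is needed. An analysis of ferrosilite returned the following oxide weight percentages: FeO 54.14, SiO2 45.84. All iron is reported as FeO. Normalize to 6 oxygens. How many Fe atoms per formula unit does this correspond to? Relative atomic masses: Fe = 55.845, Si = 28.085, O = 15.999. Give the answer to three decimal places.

1.984 Fe apfu

54.14 wt% FeO ÷ 71.844 g/mol = 0.75358 mol, giving 0.75358 Fe and 0.75358 O.
45.84 wt% SiO2 ÷ 60.083 g/mol = 0.76294 mol, giving 0.76294 Si and 1.52588 O.
Oxygen sums to 2.27946; scaling by 6/2.27946 = 2.63220 puts the formula on 6 O.
Fe: 0.75358 × 2.63220 = 1.984 atoms per formula unit.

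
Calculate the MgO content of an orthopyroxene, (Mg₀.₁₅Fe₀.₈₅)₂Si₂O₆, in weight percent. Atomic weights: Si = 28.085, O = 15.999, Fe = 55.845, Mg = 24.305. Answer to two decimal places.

M((Mg₀.₁₅Fe₀.₈₅)₂Si₂O₆) = 254.392 g/mol; M(MgO) = 40.304 g/mol.
Moles MgO per formula unit = 0.30 Mg ÷ 1 = 0.3000.
MgO fraction = (0.3000 × 40.304) / 254.392 = 12.091/254.392 = 0.0475.

4.75 wt%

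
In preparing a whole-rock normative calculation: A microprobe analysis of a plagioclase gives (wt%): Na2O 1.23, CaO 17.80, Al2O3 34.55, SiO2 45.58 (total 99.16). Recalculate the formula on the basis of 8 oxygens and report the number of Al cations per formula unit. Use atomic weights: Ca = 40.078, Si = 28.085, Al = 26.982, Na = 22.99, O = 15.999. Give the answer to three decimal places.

1.888 Al apfu

Na2O: 1.23/61.979 = 0.01985 mol → 0.03970 mol Na, 0.01985 mol O.
CaO: 17.80/56.077 = 0.31742 mol → 0.31742 mol Ca, 0.31742 mol O.
Al2O3: 34.55/101.961 = 0.33886 mol → 0.67772 mol Al, 1.01658 mol O.
SiO2: 45.58/60.083 = 0.75862 mol → 0.75862 mol Si, 1.51724 mol O.
Total oxygen = 2.87109 mol. Normalization factor = 8/2.87109 = 2.78640.
Al per 8 O = 0.67772 × 2.78640 = 1.888.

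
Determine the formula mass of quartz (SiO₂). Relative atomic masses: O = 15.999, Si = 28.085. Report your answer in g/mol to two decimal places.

60.08 g/mol

The formula mass is the sum 1(28.085) + 2(15.999).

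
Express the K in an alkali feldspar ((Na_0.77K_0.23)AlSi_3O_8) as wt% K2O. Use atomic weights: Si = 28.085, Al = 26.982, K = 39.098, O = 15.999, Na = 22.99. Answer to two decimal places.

M((Na_0.77K_0.23)AlSi_3O_8) = 265.924 g/mol; M(K2O) = 94.195 g/mol.
Moles K2O per formula unit = 0.23 K ÷ 2 = 0.1150.
K2O fraction = (0.1150 × 94.195) / 265.924 = 10.832/265.924 = 0.0407.

4.07 wt%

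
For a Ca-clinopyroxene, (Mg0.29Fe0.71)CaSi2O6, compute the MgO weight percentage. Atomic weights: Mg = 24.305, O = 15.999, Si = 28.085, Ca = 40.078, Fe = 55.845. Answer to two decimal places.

4.89 wt%

Molar mass of (Mg0.29Fe0.71)CaSi2O6 = 0.29·24.305 + 0.71·55.845 + 1·40.078 + 2·28.085 + 6·15.999 = 238.940 g/mol.
Each formula unit contains 0.29 Mg, equivalent to 0.29/1 = 0.2900 mol MgO.
M(MgO) = 1×24.305 + 1×15.999 = 40.304 g/mol.
Mass of MgO per formula unit = 0.2900 × 40.304 = 11.688 g.
MgO wt% = 11.688 / 238.940 × 100 = 4.89%.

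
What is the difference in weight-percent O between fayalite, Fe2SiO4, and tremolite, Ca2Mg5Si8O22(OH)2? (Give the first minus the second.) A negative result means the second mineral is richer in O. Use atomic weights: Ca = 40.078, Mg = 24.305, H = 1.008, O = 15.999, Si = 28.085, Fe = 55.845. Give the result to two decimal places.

M(Fe2SiO4) = 203.771 g/mol, so wt% O = 63.996/203.771 × 100 = 31.41%.
M(Ca2Mg5Si8O22(OH)2) = 812.353 g/mol, so wt% O = 383.976/812.353 × 100 = 47.27%.
31.41 − 47.27 = -15.86 pp.

-15.86 percentage points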